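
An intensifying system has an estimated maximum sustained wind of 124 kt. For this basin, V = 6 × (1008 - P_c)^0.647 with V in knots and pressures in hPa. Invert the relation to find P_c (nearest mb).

900 mb

ΔP = (V / 6)^(1/0.647) = (124/6)^1.546.
124/6 = 20.667; 20.667^1.546 ≈ 107.86 mb.
P_c = 1008 − 107.86 = 900.14 ≈ 900 mb.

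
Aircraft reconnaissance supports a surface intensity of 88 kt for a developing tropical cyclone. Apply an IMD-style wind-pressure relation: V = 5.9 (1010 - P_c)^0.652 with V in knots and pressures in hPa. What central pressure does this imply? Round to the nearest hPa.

947 hPa

ΔP = (V / 5.9)^(1/0.652) = (88/5.9)^1.534.
88/5.9 = 14.915; 14.915^1.534 ≈ 63.10 hPa.
P_c = 1010 − 63.10 = 946.90 ≈ 947 hPa.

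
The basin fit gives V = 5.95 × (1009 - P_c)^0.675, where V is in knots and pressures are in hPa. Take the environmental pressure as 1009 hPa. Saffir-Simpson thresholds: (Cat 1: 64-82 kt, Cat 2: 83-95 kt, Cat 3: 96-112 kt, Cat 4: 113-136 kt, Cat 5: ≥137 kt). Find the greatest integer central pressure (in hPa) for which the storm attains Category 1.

Category 1 begins at V = 64 kt.
Required ΔP = (64/5.95)^(1/0.675) = 10.756^1.481 ≈ 33.76 hPa.
P_c ≤ 1009 − 33.76 = 975.24, so the highest integer P_c is 975 hPa.

975 hPa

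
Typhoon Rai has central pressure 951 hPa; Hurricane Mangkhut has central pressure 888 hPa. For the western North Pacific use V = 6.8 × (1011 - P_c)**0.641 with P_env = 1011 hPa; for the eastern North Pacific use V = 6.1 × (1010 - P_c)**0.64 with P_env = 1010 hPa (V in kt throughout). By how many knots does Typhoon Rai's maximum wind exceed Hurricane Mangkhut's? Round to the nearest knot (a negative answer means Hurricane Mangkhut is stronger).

-38 kt

Typhoon Rai: ΔP = 60; V ≈ 6.8 × 60^0.641 ≈ 93.82 kt.
Hurricane Mangkhut: ΔP = 122; V ≈ 6.1 × 122^0.64 ≈ 132.01 kt.
Difference ≈ 93.82 − 132.01 = -38.19 → -38 kt.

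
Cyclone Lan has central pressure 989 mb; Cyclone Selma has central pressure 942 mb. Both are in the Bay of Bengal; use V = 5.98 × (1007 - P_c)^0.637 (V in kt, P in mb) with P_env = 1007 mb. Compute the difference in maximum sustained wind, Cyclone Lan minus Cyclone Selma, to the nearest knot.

-48 kt

Cyclone Lan: ΔP = 18; V ≈ 5.98 × 18^0.637 ≈ 37.70 kt.
Cyclone Selma: ΔP = 65; V ≈ 5.98 × 65^0.637 ≈ 85.41 kt.
Difference ≈ 37.70 − 85.41 = -47.71 → -48 kt.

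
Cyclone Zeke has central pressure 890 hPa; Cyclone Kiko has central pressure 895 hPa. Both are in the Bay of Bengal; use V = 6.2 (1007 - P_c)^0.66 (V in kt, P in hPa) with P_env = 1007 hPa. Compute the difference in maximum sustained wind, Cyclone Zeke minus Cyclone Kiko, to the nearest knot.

Cyclone Zeke: ΔP = 117; V ≈ 6.2 × 117^0.66 ≈ 143.68 kt.
Cyclone Kiko: ΔP = 112; V ≈ 6.2 × 112^0.66 ≈ 139.60 kt.
Difference ≈ 143.68 − 139.60 = 4.08 → 4 kt.

4 kt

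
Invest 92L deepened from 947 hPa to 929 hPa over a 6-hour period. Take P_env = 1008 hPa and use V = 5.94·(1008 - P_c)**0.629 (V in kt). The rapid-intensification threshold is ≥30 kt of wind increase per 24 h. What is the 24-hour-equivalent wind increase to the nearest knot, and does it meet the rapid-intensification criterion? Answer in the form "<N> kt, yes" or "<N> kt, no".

56 kt, yes

V₁: ΔP = 61, V ≈ 5.94 × 61^0.629 ≈ 78.84 kt.
V₂: ΔP = 79, V ≈ 5.94 × 79^0.629 ≈ 92.77 kt.
ΔV over 6 h = 13.93 kt → 24 h equivalent = 13.93 × 24/6 ≈ 55.72 kt.
56 kt ≥ 30 kt ⇒ rapid intensification.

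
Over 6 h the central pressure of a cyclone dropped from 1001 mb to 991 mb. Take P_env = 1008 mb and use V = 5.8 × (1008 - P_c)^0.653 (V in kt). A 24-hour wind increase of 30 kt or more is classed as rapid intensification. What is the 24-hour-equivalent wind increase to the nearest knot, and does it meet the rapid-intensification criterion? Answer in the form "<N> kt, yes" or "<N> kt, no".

65 kt, yes

V₁: ΔP = 7, V ≈ 5.8 × 7^0.653 ≈ 20.67 kt.
V₂: ΔP = 17, V ≈ 5.8 × 17^0.653 ≈ 36.89 kt.
ΔV over 6 h = 16.22 kt → 24 h equivalent = 16.22 × 24/6 ≈ 64.88 kt.
65 kt ≥ 30 kt ⇒ rapid intensification.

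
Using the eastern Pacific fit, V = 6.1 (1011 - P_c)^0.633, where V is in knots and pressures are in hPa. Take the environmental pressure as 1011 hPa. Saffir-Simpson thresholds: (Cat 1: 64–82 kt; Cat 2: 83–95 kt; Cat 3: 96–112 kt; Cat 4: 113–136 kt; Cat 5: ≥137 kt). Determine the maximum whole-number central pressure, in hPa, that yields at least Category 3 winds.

Category 3 begins at V = 96 kt.
Required ΔP = (96/6.1)^(1/0.633) = 15.738^1.580 ≈ 77.79 hPa.
P_c ≤ 1011 − 77.79 = 933.21, so the highest integer P_c is 933 hPa.

933 hPa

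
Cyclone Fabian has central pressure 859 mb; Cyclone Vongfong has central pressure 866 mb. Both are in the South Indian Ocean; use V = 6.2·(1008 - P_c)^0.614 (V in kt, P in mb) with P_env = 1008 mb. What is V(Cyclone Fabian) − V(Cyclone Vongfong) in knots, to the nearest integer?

Cyclone Fabian: ΔP = 149; V ≈ 6.2 × 149^0.614 ≈ 133.88 kt.
Cyclone Vongfong: ΔP = 142; V ≈ 6.2 × 142^0.614 ≈ 129.99 kt.
Difference ≈ 133.88 − 129.99 = 3.89 → 4 kt.

4 kt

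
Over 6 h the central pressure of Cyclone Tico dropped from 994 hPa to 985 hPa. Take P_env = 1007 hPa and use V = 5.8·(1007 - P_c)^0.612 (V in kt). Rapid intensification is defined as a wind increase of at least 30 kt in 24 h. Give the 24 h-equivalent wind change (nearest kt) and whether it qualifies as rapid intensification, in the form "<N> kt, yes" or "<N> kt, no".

42 kt, yes

V₁: ΔP = 13, V ≈ 5.8 × 13^0.612 ≈ 27.87 kt.
V₂: ΔP = 22, V ≈ 5.8 × 22^0.612 ≈ 38.46 kt.
ΔV over 6 h = 10.59 kt → 24 h equivalent = 10.59 × 24/6 ≈ 42.36 kt.
42 kt ≥ 30 kt ⇒ rapid intensification.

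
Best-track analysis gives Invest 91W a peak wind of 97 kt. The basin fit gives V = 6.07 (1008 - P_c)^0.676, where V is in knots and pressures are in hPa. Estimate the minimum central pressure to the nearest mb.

ΔP = (V / 6.07)^(1/0.676) = (97/6.07)^1.479.
97/6.07 = 15.980; 15.980^1.479 ≈ 60.32 mb.
P_c = 1008 − 60.32 = 947.68 ≈ 948 mb.

948 mb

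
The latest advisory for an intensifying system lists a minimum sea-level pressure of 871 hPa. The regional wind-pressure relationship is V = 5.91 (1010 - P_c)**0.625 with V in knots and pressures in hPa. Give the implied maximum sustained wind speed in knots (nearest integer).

129 kt

ΔP = 1010 − 871 = 139 hPa.
139^0.625 ≈ 21.847.
V ≈ 5.91 × 21.847 ≈ 129.1 kt.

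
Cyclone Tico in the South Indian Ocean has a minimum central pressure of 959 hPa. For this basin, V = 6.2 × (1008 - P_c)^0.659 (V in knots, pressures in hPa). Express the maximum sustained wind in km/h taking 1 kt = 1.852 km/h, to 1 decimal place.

149.2 km/h

ΔP = 1008 − 959 = 49 hPa.
V ≈ 6.2 × 49^0.659 = 6.2 × 12.997 ≈ 80.581 kt.
80.581 × 1.852 ≈ 149.24 km/h → 149.2 km/h.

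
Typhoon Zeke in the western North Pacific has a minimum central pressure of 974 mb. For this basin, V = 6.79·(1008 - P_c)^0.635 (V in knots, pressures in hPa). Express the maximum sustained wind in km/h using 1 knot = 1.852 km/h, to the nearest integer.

118 km/h

ΔP = 1008 − 974 = 34 mb.
V ≈ 6.79 × 34^0.635 = 6.79 × 9.386 ≈ 63.732 kt.
63.732 × 1.852 ≈ 118.03 km/h → 118 km/h.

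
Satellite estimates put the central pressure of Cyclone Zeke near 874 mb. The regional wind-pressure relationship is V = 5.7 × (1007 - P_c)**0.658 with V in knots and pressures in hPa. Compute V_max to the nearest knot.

ΔP = 1007 − 874 = 133 mb.
133^0.658 ≈ 24.974.
V ≈ 5.7 × 24.974 ≈ 142.4 kt.

142 kt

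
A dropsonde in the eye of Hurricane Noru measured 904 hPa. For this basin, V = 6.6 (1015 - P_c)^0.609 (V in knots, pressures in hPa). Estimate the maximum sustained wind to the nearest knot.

ΔP = 1015 − 904 = 111 hPa.
111^0.609 ≈ 17.604.
V ≈ 6.6 × 17.604 ≈ 116.2 kt.

116 kt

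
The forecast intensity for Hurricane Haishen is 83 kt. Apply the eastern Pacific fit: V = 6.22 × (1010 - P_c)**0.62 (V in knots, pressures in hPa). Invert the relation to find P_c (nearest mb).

945 mb

ΔP = (V / 6.22)^(1/0.62) = (83/6.22)^1.613.
83/6.22 = 13.344; 13.344^1.613 ≈ 65.31 mb.
P_c = 1010 − 65.31 = 944.69 ≈ 945 mb.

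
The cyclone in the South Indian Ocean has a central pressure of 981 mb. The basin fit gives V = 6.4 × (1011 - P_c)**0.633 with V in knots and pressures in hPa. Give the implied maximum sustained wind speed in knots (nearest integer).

55 kt

ΔP = 1011 − 981 = 30 mb.
30^0.633 ≈ 8.610.
V ≈ 6.4 × 8.610 ≈ 55.1 kt.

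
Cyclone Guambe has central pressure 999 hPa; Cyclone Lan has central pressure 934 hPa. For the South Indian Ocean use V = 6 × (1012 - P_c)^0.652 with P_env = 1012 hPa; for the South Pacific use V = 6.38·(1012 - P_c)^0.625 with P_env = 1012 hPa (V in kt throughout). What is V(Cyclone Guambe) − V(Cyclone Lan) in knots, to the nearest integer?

Cyclone Guambe: ΔP = 13; V ≈ 6 × 13^0.652 ≈ 31.95 kt.
Cyclone Lan: ΔP = 78; V ≈ 6.38 × 78^0.625 ≈ 97.14 kt.
Difference ≈ 31.95 − 97.14 = -65.19 → -65 kt.

-65 kt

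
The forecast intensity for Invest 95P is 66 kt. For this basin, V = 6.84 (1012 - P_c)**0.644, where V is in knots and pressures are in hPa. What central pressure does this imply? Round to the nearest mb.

ΔP = (V / 6.84)^(1/0.644) = (66/6.84)^1.553.
66/6.84 = 9.649; 9.649^1.553 ≈ 33.78 mb.
P_c = 1012 − 33.78 = 978.22 ≈ 978 mb.

978 mb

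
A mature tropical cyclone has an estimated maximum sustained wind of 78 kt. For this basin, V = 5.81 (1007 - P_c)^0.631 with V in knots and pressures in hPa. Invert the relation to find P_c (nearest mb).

946 mb

ΔP = (V / 5.81)^(1/0.631) = (78/5.81)^1.585.
78/5.81 = 13.425; 13.425^1.585 ≈ 61.31 mb.
P_c = 1007 − 61.31 = 945.69 ≈ 946 mb.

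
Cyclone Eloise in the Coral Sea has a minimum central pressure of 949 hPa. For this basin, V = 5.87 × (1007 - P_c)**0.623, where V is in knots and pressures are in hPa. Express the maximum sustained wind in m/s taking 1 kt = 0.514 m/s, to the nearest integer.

38 m/s

ΔP = 1007 − 949 = 58 hPa.
V ≈ 5.87 × 58^0.623 = 5.87 × 12.549 ≈ 73.664 kt.
73.664 × 0.514 ≈ 37.86 m/s → 38 m/s.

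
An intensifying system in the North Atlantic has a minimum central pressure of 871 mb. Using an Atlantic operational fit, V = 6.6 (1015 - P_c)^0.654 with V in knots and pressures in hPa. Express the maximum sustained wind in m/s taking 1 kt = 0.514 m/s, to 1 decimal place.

87.5 m/s

ΔP = 1015 − 871 = 144 mb.
V ≈ 6.6 × 144^0.654 = 6.6 × 25.797 ≈ 170.260 kt.
170.260 × 0.514 ≈ 87.51 m/s → 87.5 m/s.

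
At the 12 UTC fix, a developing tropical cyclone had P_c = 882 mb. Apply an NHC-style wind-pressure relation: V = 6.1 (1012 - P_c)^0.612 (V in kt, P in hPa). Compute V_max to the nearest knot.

120 kt

ΔP = 1012 − 882 = 130 mb.
130^0.612 ≈ 19.667.
V ≈ 6.1 × 19.667 ≈ 120.0 kt.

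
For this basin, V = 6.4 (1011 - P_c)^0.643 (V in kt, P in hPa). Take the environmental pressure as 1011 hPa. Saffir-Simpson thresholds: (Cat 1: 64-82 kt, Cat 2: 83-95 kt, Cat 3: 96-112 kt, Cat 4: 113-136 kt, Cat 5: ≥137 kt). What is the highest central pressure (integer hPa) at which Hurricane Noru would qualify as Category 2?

Category 2 begins at V = 83 kt.
Required ΔP = (83/6.4)^(1/0.643) = 12.969^1.555 ≈ 53.80 hPa.
P_c ≤ 1011 − 53.80 = 957.20, so the highest integer P_c is 957 hPa.

957 hPa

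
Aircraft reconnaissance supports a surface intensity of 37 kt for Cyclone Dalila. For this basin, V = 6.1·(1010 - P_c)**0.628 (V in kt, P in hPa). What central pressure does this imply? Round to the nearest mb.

992 mb

ΔP = (V / 6.1)^(1/0.628) = (37/6.1)^1.592.
37/6.1 = 6.066; 6.066^1.592 ≈ 17.64 mb.
P_c = 1010 − 17.64 = 992.36 ≈ 992 mb.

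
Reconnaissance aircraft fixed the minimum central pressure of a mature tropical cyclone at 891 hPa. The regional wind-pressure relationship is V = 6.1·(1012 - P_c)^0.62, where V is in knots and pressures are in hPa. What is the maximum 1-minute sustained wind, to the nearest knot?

ΔP = 1012 − 891 = 121 hPa.
121^0.62 ≈ 19.558.
V ≈ 6.1 × 19.558 ≈ 119.3 kt.

119 kt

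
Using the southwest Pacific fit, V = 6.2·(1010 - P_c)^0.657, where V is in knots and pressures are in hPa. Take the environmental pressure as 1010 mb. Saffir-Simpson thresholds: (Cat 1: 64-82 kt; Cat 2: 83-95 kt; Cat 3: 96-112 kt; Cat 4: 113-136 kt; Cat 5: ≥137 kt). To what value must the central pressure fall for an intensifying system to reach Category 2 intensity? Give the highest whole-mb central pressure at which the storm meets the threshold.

Category 2 begins at V = 83 kt.
Required ΔP = (83/6.2)^(1/0.657) = 13.387^1.522 ≈ 51.87 mb.
P_c ≤ 1010 − 51.87 = 958.13, so the highest integer P_c is 958 mb.

958 mb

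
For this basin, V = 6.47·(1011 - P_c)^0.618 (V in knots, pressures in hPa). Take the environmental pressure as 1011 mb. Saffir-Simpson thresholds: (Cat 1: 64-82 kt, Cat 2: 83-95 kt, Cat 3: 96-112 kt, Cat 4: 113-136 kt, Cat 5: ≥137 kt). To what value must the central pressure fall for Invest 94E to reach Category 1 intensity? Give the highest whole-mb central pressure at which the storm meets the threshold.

Category 1 begins at V = 64 kt.
Required ΔP = (64/6.47)^(1/0.618) = 9.892^1.618 ≈ 40.78 mb.
P_c ≤ 1011 − 40.78 = 970.22, so the highest integer P_c is 970 mb.

970 mb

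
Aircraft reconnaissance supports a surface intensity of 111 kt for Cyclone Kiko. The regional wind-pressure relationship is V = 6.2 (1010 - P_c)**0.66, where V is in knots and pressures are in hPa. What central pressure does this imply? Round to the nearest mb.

ΔP = (V / 6.2)^(1/0.66) = (111/6.2)^1.515.
111/6.2 = 17.903; 17.903^1.515 ≈ 79.14 mb.
P_c = 1010 − 79.14 = 930.86 ≈ 931 mb.

931 mb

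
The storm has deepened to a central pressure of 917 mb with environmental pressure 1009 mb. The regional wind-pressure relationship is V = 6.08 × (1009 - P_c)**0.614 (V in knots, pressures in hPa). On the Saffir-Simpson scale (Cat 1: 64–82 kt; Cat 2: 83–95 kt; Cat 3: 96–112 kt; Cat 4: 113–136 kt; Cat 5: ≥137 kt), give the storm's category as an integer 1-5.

ΔP = 1009 − 917 = 92 mb.
V ≈ 6.08 × 92^0.614 = 6.08 × 16.06 ≈ 98 kt.
98 kt falls in the Category 3 band.

3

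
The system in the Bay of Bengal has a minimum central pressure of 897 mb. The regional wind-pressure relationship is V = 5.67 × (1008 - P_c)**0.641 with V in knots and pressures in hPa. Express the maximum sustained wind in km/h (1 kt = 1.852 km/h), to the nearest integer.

ΔP = 1008 − 897 = 111 mb.
V ≈ 5.67 × 111^0.641 = 5.67 × 20.467 ≈ 116.047 kt.
116.047 × 1.852 ≈ 214.92 km/h → 215 km/h.

215 km/h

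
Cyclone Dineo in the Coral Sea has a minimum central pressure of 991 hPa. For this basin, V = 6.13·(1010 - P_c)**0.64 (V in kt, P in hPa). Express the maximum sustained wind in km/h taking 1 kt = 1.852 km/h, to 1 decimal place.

ΔP = 1010 − 991 = 19 hPa.
V ≈ 6.13 × 19^0.64 = 6.13 × 6.583 ≈ 40.352 kt.
40.352 × 1.852 ≈ 74.73 km/h → 74.7 km/h.

74.7 km/h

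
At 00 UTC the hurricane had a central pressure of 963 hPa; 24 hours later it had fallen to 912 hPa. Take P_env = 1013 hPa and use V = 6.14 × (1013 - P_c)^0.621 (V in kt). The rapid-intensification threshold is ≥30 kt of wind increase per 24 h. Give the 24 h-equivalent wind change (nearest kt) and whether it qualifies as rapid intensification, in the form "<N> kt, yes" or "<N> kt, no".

38 kt, yes

V₁: ΔP = 50, V ≈ 6.14 × 50^0.621 ≈ 69.70 kt.
V₂: ΔP = 101, V ≈ 6.14 × 101^0.621 ≈ 107.86 kt.
ΔV over 24 h = 38.16 kt → 24 h equivalent = 38.16 × 24/24 ≈ 38.16 kt.
38 kt ≥ 30 kt ⇒ rapid intensification.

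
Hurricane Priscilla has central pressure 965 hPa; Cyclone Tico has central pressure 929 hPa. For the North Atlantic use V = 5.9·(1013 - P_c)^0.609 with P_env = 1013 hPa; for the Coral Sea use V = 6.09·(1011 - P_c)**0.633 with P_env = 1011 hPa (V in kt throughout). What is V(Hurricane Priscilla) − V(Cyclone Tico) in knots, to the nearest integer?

Hurricane Priscilla: ΔP = 48; V ≈ 5.9 × 48^0.609 ≈ 62.33 kt.
Cyclone Tico: ΔP = 82; V ≈ 6.09 × 82^0.633 ≈ 99.10 kt.
Difference ≈ 62.33 − 99.10 = -36.77 → -37 kt.

-37 kt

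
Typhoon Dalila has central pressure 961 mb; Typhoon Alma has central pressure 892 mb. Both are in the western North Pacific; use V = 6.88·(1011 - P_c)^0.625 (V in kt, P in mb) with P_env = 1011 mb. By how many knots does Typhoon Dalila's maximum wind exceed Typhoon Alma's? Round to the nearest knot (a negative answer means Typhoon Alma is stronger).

Typhoon Dalila: ΔP = 50; V ≈ 6.88 × 50^0.625 ≈ 79.33 kt.
Typhoon Alma: ΔP = 119; V ≈ 6.88 × 119^0.625 ≈ 136.40 kt.
Difference ≈ 79.33 − 136.40 = -57.07 → -57 kt.

-57 kt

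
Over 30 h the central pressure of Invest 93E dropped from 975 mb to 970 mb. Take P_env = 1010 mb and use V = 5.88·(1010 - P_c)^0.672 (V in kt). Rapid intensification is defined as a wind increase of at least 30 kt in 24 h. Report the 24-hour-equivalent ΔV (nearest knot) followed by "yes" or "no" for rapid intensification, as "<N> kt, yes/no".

V₁: ΔP = 35, V ≈ 5.88 × 35^0.672 ≈ 64.12 kt.
V₂: ΔP = 40, V ≈ 5.88 × 40^0.672 ≈ 70.14 kt.
ΔV over 30 h = 6.02 kt → 24 h equivalent = 6.02 × 24/30 ≈ 4.82 kt.
5 kt < 30 kt ⇒ not rapid intensification.

5 kt, no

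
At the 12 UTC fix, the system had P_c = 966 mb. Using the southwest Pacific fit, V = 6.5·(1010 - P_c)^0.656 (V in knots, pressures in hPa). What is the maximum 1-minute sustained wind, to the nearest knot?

ΔP = 1010 − 966 = 44 mb.
44^0.656 ≈ 11.970.
V ≈ 6.5 × 11.970 ≈ 77.8 kt.

78 kt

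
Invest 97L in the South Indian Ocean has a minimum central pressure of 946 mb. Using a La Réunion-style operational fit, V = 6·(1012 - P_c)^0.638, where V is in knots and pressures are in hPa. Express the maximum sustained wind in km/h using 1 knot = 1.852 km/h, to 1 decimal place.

ΔP = 1012 − 946 = 66 mb.
V ≈ 6 × 66^0.638 = 6 × 14.483 ≈ 86.900 kt.
86.900 × 1.852 ≈ 160.94 km/h → 160.9 km/h.

160.9 km/h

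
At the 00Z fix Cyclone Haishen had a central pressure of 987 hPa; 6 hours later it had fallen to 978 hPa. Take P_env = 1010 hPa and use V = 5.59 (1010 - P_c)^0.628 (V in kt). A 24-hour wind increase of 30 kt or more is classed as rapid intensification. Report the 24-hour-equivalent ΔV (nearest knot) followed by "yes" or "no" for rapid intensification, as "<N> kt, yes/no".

V₁: ΔP = 23, V ≈ 5.59 × 23^0.628 ≈ 40.05 kt.
V₂: ΔP = 32, V ≈ 5.59 × 32^0.628 ≈ 49.28 kt.
ΔV over 6 h = 9.23 kt → 24 h equivalent = 9.23 × 24/6 ≈ 36.92 kt.
37 kt ≥ 30 kt ⇒ rapid intensification.

37 kt, yes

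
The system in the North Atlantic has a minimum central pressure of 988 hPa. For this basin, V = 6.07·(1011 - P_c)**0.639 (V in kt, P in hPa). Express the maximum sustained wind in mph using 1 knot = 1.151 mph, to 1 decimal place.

ΔP = 1011 − 988 = 23 hPa.
V ≈ 6.07 × 23^0.639 = 6.07 × 7.416 ≈ 45.012 kt.
45.012 × 1.151 ≈ 51.81 mph → 51.8 mph.

51.8 mph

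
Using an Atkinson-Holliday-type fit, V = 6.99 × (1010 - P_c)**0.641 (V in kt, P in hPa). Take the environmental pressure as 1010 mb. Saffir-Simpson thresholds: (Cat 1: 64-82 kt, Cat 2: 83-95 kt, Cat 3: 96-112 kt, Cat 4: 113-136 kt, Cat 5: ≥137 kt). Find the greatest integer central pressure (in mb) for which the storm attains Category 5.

Category 5 begins at V = 137 kt.
Required ΔP = (137/6.99)^(1/0.641) = 19.599^1.560 ≈ 103.75 mb.
P_c ≤ 1010 − 103.75 = 906.25, so the highest integer P_c is 906 mb.

906 mb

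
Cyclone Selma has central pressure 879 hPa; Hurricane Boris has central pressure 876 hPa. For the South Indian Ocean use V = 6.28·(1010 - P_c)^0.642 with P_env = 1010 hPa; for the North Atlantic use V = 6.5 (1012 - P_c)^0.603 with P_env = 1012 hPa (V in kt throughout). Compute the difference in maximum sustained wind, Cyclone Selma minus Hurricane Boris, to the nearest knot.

18 kt

Cyclone Selma: ΔP = 131; V ≈ 6.28 × 131^0.642 ≈ 143.63 kt.
Hurricane Boris: ΔP = 136; V ≈ 6.5 × 136^0.603 ≈ 125.73 kt.
Difference ≈ 143.63 − 125.73 = 17.90 → 18 kt.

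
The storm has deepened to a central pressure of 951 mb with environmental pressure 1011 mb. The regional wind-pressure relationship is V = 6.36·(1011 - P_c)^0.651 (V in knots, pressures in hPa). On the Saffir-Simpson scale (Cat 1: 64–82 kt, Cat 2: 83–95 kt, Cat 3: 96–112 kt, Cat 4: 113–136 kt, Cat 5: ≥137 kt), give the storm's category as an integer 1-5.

2

ΔP = 1011 − 951 = 60 mb.
V ≈ 6.36 × 60^0.651 = 6.36 × 14.37 ≈ 91 kt.
91 kt falls in the Category 2 band.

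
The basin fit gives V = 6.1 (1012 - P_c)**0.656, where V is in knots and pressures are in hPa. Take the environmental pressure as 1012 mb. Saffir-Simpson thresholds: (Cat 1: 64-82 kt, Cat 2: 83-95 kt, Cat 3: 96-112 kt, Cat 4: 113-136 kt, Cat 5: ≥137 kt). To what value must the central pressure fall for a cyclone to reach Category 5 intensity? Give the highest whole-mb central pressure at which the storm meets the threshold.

Category 5 begins at V = 137 kt.
Required ΔP = (137/6.1)^(1/0.656) = 22.459^1.524 ≈ 114.83 mb.
P_c ≤ 1012 − 114.83 = 897.17, so the highest integer P_c is 897 mb.

897 mb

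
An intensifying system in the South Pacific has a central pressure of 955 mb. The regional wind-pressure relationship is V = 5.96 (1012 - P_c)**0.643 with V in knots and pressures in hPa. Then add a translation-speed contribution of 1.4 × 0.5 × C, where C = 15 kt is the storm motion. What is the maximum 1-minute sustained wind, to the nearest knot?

ΔP = 1012 − 955 = 57 mb.
57^0.643 ≈ 13.459.
V ≈ 5.96 × 13.459 ≈ 80.2 kt.
Translation term: 1.4 × 0.5 × 15 = 10.5 kt.
Corrected V ≈ 90.7 kt → 91 kt.

91 kt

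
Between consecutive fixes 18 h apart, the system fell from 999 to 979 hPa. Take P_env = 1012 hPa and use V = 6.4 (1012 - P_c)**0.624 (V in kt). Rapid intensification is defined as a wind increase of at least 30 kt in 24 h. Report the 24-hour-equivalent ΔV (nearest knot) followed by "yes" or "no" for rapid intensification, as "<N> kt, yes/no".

V₁: ΔP = 13, V ≈ 6.4 × 13^0.624 ≈ 31.72 kt.
V₂: ΔP = 33, V ≈ 6.4 × 33^0.624 ≈ 56.72 kt.
ΔV over 18 h = 25.00 kt → 24 h equivalent = 25.00 × 24/18 ≈ 33.33 kt.
33 kt ≥ 30 kt ⇒ rapid intensification.

33 kt, yes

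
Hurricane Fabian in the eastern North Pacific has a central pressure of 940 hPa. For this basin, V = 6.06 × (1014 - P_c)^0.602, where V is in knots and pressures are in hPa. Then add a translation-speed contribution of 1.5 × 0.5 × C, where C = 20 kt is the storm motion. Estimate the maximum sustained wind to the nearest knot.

ΔP = 1014 − 940 = 74 hPa.
74^0.602 ≈ 13.344.
V ≈ 6.06 × 13.344 ≈ 80.9 kt.
Translation term: 1.5 × 0.5 × 20 = 15 kt.
Corrected V ≈ 95.9 kt → 96 kt.

96 kt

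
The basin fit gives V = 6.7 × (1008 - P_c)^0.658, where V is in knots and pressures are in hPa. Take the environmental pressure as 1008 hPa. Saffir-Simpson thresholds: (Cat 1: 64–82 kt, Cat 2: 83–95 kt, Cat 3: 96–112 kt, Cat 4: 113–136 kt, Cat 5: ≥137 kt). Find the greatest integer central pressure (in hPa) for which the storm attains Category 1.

Category 1 begins at V = 64 kt.
Required ΔP = (64/6.7)^(1/0.658) = 9.552^1.520 ≈ 30.87 hPa.
P_c ≤ 1008 − 30.87 = 977.13, so the highest integer P_c is 977 hPa.

977 hPa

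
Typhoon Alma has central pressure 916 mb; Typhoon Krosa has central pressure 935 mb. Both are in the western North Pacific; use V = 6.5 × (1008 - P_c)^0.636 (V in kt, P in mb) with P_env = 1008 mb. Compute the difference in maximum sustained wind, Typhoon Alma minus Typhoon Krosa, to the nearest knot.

16 kt

Typhoon Alma: ΔP = 92; V ≈ 6.5 × 92^0.636 ≈ 115.31 kt.
Typhoon Krosa: ΔP = 73; V ≈ 6.5 × 73^0.636 ≈ 99.54 kt.
Difference ≈ 115.31 − 99.54 = 15.77 → 16 kt.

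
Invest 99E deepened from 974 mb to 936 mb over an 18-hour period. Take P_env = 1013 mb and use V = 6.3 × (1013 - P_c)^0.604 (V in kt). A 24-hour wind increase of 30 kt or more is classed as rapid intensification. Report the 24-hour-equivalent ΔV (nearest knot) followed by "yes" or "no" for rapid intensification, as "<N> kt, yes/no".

V₁: ΔP = 39, V ≈ 6.3 × 39^0.604 ≈ 57.59 kt.
V₂: ΔP = 77, V ≈ 6.3 × 77^0.604 ≈ 86.85 kt.
ΔV over 18 h = 29.26 kt → 24 h equivalent = 29.26 × 24/18 ≈ 39.01 kt.
39 kt ≥ 30 kt ⇒ rapid intensification.

39 kt, yes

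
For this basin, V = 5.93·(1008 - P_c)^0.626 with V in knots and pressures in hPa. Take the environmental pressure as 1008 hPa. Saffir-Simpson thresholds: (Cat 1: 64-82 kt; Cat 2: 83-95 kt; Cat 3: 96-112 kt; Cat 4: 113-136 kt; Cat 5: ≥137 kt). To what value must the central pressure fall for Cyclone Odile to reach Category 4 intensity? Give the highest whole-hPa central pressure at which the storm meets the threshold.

897 hPa

Category 4 begins at V = 113 kt.
Required ΔP = (113/5.93)^(1/0.626) = 19.056^1.597 ≈ 110.86 hPa.
P_c ≤ 1008 − 110.86 = 897.14, so the highest integer P_c is 897 hPa.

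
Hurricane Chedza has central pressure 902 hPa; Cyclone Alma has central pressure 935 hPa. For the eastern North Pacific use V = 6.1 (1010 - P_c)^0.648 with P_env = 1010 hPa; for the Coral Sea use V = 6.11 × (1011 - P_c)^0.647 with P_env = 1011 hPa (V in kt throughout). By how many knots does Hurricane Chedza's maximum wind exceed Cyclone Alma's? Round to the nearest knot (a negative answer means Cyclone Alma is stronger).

Hurricane Chedza: ΔP = 108; V ≈ 6.1 × 108^0.648 ≈ 126.76 kt.
Cyclone Alma: ΔP = 76; V ≈ 6.11 × 76^0.647 ≈ 100.68 kt.
Difference ≈ 126.76 − 100.68 = 26.08 → 26 kt.

26 kt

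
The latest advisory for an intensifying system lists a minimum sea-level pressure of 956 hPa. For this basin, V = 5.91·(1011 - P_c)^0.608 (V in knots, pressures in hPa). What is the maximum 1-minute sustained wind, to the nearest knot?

ΔP = 1011 − 956 = 55 hPa.
55^0.608 ≈ 11.432.
V ≈ 5.91 × 11.432 ≈ 67.6 kt.

68 kt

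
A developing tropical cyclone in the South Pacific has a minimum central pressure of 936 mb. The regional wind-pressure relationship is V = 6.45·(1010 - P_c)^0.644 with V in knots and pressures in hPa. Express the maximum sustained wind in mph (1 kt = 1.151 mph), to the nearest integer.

ΔP = 1010 − 936 = 74 mb.
V ≈ 6.45 × 74^0.644 = 6.45 × 15.988 ≈ 103.120 kt.
103.120 × 1.151 ≈ 118.69 mph → 119 mph.

119 mph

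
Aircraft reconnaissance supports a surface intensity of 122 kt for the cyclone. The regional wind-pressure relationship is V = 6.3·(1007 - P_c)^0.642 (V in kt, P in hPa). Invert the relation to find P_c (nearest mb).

906 mb

ΔP = (V / 6.3)^(1/0.642) = (122/6.3)^1.558.
122/6.3 = 19.365; 19.365^1.558 ≈ 101.09 mb.
P_c = 1007 − 101.09 = 905.91 ≈ 906 mb.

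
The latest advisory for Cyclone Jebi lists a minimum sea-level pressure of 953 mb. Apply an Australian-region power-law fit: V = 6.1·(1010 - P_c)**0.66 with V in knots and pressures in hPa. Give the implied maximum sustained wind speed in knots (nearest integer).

ΔP = 1010 − 953 = 57 mb.
57^0.66 ≈ 14.417.
V ≈ 6.1 × 14.417 ≈ 87.9 kt.

88 kt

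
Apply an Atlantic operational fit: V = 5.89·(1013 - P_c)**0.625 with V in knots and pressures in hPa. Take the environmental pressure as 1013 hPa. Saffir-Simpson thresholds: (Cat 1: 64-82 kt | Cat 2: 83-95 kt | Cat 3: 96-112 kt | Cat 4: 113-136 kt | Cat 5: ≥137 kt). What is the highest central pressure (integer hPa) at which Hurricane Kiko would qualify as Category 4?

900 hPa

Category 4 begins at V = 113 kt.
Required ΔP = (113/5.89)^(1/0.625) = 19.185^1.600 ≈ 112.91 hPa.
P_c ≤ 1013 − 112.91 = 900.09, so the highest integer P_c is 900 hPa.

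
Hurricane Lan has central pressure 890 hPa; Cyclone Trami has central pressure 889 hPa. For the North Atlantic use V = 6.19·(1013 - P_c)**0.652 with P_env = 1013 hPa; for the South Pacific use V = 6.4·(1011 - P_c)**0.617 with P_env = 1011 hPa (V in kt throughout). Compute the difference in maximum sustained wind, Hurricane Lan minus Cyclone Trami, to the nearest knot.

19 kt

Hurricane Lan: ΔP = 123; V ≈ 6.19 × 123^0.652 ≈ 142.66 kt.
Cyclone Trami: ΔP = 122; V ≈ 6.4 × 122^0.617 ≈ 124.01 kt.
Difference ≈ 142.66 − 124.01 = 18.65 → 19 kt.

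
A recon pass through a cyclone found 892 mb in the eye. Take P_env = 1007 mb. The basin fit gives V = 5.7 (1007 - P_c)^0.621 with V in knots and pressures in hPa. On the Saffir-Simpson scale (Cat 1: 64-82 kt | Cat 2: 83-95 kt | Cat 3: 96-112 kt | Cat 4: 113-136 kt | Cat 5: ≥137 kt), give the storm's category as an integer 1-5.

ΔP = 1007 − 892 = 115 mb.
V ≈ 5.7 × 115^0.621 = 5.7 × 19.04 ≈ 109 kt.
109 kt falls in the Category 3 band.

3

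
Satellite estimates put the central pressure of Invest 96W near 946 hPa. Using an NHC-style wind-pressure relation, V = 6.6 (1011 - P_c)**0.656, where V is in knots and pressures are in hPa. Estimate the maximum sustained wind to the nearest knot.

ΔP = 1011 − 946 = 65 hPa.
65^0.656 ≈ 15.462.
V ≈ 6.6 × 15.462 ≈ 102.1 kt.

102 kt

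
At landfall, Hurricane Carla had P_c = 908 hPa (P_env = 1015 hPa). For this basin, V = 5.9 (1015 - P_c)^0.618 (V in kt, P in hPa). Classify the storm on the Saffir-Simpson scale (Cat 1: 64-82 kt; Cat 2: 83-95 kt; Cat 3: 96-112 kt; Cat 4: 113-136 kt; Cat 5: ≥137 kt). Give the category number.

3

ΔP = 1015 − 908 = 107 hPa.
V ≈ 5.9 × 107^0.618 = 5.9 × 17.95 ≈ 106 kt.
106 kt falls in the Category 3 band.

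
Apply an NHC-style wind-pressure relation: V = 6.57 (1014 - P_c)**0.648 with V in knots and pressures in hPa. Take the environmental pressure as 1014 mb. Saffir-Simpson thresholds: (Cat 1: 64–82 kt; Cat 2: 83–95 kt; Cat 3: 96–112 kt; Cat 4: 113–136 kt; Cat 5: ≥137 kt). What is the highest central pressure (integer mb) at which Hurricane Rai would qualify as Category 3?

951 mb

Category 3 begins at V = 96 kt.
Required ΔP = (96/6.57)^(1/0.648) = 14.612^1.543 ≈ 62.72 mb.
P_c ≤ 1014 − 62.72 = 951.28, so the highest integer P_c is 951 mb.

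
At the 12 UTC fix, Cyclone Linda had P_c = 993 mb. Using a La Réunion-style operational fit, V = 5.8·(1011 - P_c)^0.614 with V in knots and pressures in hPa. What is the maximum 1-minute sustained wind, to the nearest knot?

34 kt

ΔP = 1011 − 993 = 18 mb.
18^0.614 ≈ 5.898.
V ≈ 5.8 × 5.898 ≈ 34.2 kt.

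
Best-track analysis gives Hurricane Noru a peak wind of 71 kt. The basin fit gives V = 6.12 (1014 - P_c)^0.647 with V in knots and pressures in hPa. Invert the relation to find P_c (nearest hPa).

970 hPa

ΔP = (V / 6.12)^(1/0.647) = (71/6.12)^1.546.
71/6.12 = 11.601; 11.601^1.546 ≈ 44.19 hPa.
P_c = 1014 − 44.19 = 969.81 ≈ 970 hPa.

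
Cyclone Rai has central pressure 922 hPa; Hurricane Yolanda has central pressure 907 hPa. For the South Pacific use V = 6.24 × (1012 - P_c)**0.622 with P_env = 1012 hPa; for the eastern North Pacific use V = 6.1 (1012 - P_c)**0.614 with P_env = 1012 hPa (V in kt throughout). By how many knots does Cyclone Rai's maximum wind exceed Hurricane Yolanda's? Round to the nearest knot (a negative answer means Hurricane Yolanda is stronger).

Cyclone Rai: ΔP = 90; V ≈ 6.24 × 90^0.622 ≈ 102.50 kt.
Hurricane Yolanda: ΔP = 105; V ≈ 6.1 × 105^0.614 ≈ 106.25 kt.
Difference ≈ 102.50 − 106.25 = -3.75 → -4 kt.

-4 kt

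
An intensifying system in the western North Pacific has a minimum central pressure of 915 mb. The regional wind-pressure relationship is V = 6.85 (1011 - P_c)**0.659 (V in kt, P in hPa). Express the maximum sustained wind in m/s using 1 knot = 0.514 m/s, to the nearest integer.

ΔP = 1011 − 915 = 96 mb.
V ≈ 6.85 × 96^0.659 = 6.85 × 20.245 ≈ 138.678 kt.
138.678 × 0.514 ≈ 71.28 m/s → 71 m/s.

71 m/s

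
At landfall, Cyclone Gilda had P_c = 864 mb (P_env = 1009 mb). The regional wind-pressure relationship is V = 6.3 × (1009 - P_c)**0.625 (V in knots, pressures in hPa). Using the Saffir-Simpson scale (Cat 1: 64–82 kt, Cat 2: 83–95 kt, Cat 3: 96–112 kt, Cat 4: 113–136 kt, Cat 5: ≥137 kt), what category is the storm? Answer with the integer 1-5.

ΔP = 1009 − 864 = 145 mb.
V ≈ 6.3 × 145^0.625 = 6.3 × 22.43 ≈ 141 kt.
141 kt falls in the Category 5 band.

5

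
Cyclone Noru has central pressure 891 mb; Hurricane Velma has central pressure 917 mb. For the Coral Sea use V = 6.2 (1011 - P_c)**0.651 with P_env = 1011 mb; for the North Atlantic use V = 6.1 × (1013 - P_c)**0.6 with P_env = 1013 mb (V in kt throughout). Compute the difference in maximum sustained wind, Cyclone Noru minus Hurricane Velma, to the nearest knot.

Cyclone Noru: ΔP = 120; V ≈ 6.2 × 120^0.651 ≈ 139.94 kt.
Hurricane Velma: ΔP = 96; V ≈ 6.1 × 96^0.6 ≈ 94.34 kt.
Difference ≈ 139.94 − 94.34 = 45.60 → 46 kt.

46 kt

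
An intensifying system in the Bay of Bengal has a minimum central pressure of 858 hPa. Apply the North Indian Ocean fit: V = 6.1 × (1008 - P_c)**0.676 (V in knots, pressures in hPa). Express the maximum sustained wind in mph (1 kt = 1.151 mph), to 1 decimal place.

ΔP = 1008 − 858 = 150 hPa.
V ≈ 6.1 × 150^0.676 = 6.1 × 29.583 ≈ 180.454 kt.
180.454 × 1.151 ≈ 207.70 mph → 207.7 mph.

207.7 mph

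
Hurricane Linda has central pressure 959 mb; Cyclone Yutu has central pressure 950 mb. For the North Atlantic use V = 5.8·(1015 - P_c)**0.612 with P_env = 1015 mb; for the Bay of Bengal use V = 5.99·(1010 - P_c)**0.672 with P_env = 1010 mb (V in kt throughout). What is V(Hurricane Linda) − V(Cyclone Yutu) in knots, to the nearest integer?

-26 kt

Hurricane Linda: ΔP = 56; V ≈ 5.8 × 56^0.612 ≈ 68.13 kt.
Cyclone Yutu: ΔP = 60; V ≈ 5.99 × 60^0.672 ≈ 93.83 kt.
Difference ≈ 68.13 − 93.83 = -25.70 → -26 kt.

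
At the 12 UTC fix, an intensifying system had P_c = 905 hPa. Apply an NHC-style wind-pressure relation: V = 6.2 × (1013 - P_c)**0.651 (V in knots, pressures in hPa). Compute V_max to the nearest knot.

ΔP = 1013 − 905 = 108 hPa.
108^0.651 ≈ 21.075.
V ≈ 6.2 × 21.075 ≈ 130.7 kt.

131 kt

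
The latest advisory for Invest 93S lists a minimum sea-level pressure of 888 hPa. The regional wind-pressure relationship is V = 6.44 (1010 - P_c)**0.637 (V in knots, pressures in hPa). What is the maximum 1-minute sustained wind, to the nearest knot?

137 kt

ΔP = 1010 − 888 = 122 hPa.
122^0.637 ≈ 21.331.
V ≈ 6.44 × 21.331 ≈ 137.4 kt.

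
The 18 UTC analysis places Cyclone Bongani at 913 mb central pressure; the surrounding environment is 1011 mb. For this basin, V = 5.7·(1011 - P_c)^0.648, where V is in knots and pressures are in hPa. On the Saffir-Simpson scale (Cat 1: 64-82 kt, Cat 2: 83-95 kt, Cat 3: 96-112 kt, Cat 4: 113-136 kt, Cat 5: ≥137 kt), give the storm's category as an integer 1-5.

ΔP = 1011 − 913 = 98 mb.
V ≈ 5.7 × 98^0.648 = 5.7 × 19.51 ≈ 111 kt.
111 kt falls in the Category 3 band.

3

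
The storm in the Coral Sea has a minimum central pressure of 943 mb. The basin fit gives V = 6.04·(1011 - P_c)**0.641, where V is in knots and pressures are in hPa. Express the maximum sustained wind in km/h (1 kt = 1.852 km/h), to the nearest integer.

167 km/h

ΔP = 1011 − 943 = 68 mb.
V ≈ 6.04 × 68^0.641 = 6.04 × 14.950 ≈ 90.297 kt.
90.297 × 1.852 ≈ 167.23 km/h → 167 km/h.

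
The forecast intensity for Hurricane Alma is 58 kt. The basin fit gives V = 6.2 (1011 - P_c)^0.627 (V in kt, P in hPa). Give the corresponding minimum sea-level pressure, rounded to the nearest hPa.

ΔP = (V / 6.2)^(1/0.627) = (58/6.2)^1.595.
58/6.2 = 9.355; 9.355^1.595 ≈ 35.38 hPa.
P_c = 1011 − 35.38 = 975.62 ≈ 976 hPa.

976 hPa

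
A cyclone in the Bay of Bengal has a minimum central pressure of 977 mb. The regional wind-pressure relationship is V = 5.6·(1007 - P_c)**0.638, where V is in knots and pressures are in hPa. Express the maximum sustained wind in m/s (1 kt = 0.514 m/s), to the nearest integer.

ΔP = 1007 − 977 = 30 mb.
V ≈ 5.6 × 30^0.638 = 5.6 × 8.758 ≈ 49.045 kt.
49.045 × 0.514 ≈ 25.21 m/s → 25 m/s.

25 m/s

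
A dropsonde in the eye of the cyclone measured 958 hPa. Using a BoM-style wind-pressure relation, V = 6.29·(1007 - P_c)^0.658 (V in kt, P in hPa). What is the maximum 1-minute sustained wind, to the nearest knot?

81 kt

ΔP = 1007 − 958 = 49 hPa.
49^0.658 ≈ 12.946.
V ≈ 6.29 × 12.946 ≈ 81.4 kt.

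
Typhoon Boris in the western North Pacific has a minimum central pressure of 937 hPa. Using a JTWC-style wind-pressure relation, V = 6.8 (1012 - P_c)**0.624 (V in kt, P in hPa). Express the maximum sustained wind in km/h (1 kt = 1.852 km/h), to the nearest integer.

ΔP = 1012 − 937 = 75 hPa.
V ≈ 6.8 × 75^0.624 = 6.8 × 14.792 ≈ 100.588 kt.
100.588 × 1.852 ≈ 186.29 km/h → 186 km/h.

186 km/h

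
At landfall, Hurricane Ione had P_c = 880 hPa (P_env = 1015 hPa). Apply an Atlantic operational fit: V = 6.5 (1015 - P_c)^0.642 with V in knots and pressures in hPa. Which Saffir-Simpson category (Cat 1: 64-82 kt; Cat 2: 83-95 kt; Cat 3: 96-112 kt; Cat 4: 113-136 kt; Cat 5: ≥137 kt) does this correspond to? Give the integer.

5

ΔP = 1015 − 880 = 135 hPa.
V ≈ 6.5 × 135^0.642 = 6.5 × 23.32 ≈ 152 kt.
152 kt falls in the Category 5 band.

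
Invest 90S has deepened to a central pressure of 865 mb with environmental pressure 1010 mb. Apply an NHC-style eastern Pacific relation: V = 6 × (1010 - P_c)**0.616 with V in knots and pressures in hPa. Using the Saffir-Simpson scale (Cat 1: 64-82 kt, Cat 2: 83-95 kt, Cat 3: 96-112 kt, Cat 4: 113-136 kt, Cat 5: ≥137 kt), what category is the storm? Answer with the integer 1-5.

4

ΔP = 1010 − 865 = 145 mb.
V ≈ 6 × 145^0.616 = 6 × 21.45 ≈ 129 kt.
129 kt falls in the Category 4 band.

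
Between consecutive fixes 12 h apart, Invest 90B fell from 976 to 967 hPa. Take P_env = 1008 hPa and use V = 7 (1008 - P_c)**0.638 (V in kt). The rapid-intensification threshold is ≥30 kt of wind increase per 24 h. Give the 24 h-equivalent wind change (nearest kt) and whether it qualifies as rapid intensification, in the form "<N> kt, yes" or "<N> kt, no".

22 kt, no

V₁: ΔP = 32, V ≈ 7 × 32^0.638 ≈ 63.88 kt.
V₂: ΔP = 41, V ≈ 7 × 41^0.638 ≈ 74.83 kt.
ΔV over 12 h = 10.95 kt → 24 h equivalent = 10.95 × 24/12 ≈ 21.90 kt.
22 kt < 30 kt ⇒ not rapid intensification.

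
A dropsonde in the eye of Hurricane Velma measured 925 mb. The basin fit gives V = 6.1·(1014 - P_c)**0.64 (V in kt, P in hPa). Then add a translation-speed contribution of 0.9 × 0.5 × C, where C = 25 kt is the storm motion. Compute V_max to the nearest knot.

119 kt

ΔP = 1014 − 925 = 89 mb.
89^0.64 ≈ 17.685.
V ≈ 6.1 × 17.685 ≈ 107.9 kt.
Translation term: 0.9 × 0.5 × 25 = 11.25 kt.
Corrected V ≈ 119.15 kt → 119 kt.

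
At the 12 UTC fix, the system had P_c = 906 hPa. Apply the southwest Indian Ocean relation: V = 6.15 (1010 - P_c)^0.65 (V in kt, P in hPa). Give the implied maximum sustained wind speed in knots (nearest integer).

126 kt

ΔP = 1010 − 906 = 104 hPa.
104^0.65 ≈ 20.468.
V ≈ 6.15 × 20.468 ≈ 125.9 kt.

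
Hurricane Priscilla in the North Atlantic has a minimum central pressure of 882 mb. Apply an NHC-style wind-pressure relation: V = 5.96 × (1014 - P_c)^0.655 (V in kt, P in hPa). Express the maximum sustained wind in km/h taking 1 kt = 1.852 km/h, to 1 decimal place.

ΔP = 1014 − 882 = 132 mb.
V ≈ 5.96 × 132^0.655 = 5.96 × 24.489 ≈ 145.956 kt.
145.956 × 1.852 ≈ 270.31 km/h → 270.3 km/h.

270.3 km/h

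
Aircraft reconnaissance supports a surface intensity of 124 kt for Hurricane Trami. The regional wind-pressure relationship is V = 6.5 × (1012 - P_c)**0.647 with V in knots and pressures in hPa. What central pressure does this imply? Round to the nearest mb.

ΔP = (V / 6.5)^(1/0.647) = (124/6.5)^1.546.
124/6.5 = 19.077; 19.077^1.546 ≈ 95.31 mb.
P_c = 1012 − 95.31 = 916.69 ≈ 917 mb.

917 mb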